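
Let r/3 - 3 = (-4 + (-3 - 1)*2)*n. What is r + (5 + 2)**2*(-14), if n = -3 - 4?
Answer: -425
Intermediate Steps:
n = -7
r = 261 (r = 9 + 3*((-4 + (-3 - 1)*2)*(-7)) = 9 + 3*((-4 - 4*2)*(-7)) = 9 + 3*((-4 - 8)*(-7)) = 9 + 3*(-12*(-7)) = 9 + 3*84 = 9 + 252 = 261)
r + (5 + 2)**2*(-14) = 261 + (5 + 2)**2*(-14) = 261 + 7**2*(-14) = 261 + 49*(-14) = 261 - 686 = -425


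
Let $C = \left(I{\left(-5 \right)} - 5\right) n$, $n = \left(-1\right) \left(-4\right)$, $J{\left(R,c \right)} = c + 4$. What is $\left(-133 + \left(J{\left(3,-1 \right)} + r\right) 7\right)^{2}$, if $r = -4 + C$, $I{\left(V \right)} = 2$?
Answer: $50176$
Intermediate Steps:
$J{\left(R,c \right)} = 4 + c$
$n = 4$
$C = -12$ ($C = \left(2 - 5\right) 4 = \left(-3\right) 4 = -12$)
$r = -16$ ($r = -4 - 12 = -16$)
$\left(-133 + \left(J{\left(3,-1 \right)} + r\right) 7\right)^{2} = \left(-133 + \left(\left(4 - 1\right) - 16\right) 7\right)^{2} = \left(-133 + \left(3 - 16\right) 7\right)^{2} = \left(-133 - 91\right)^{2} = \left(-224\right)^{2} = 50176$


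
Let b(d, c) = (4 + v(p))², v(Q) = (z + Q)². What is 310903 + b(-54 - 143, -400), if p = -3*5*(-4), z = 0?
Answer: 13299719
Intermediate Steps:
p = 60 (p = -15*(-4) = 60)
v(Q) = Q² (v(Q) = (0 + Q)² = Q²)
b(d, c) = 12988816 (b(d, c) = (4 + 60²)² = (4 + 3600)² = 3604² = 12988816)
310903 + b(-54 - 143, -400) = 310903 + 12988816 = 13299719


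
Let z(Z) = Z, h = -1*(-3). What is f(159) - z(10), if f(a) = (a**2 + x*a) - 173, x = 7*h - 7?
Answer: 27324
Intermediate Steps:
h = 3
x = 14 (x = 7*3 - 7 = 21 - 7 = 14)
f(a) = -173 + a**2 + 14*a (f(a) = (a**2 + 14*a) - 173 = -173 + a**2 + 14*a)
f(159) - z(10) = (-173 + 159**2 + 14*159) - 1*10 = (-173 + 25281 + 2226) - 10 = 27334 - 10 = 27324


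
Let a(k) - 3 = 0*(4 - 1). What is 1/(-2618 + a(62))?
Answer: -1/2615 ≈ -0.00038241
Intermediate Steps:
a(k) = 3 (a(k) = 3 + 0*(4 - 1) = 3 + 0*3 = 3 + 0 = 3)
1/(-2618 + a(62)) = 1/(-2618 + 3) = 1/(-2615) = -1/2615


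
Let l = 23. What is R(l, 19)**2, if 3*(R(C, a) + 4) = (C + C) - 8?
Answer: 676/9 ≈ 75.111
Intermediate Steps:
R(C, a) = -20/3 + 2*C/3 (R(C, a) = -4 + ((C + C) - 8)/3 = -4 + (2*C - 8)/3 = -4 + (-8 + 2*C)/3 = -4 + (-8/3 + 2*C/3) = -20/3 + 2*C/3)
R(l, 19)**2 = (-20/3 + (2/3)*23)**2 = (-20/3 + 46/3)**2 = (26/3)**2 = 676/9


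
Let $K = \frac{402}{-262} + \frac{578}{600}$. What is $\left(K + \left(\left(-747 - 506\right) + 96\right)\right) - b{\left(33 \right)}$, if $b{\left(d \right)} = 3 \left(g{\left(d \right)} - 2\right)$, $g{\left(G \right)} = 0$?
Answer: $- \frac{45256741}{39300} \approx -1151.6$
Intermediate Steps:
$K = - \frac{22441}{39300}$ ($K = 402 \left(- \frac{1}{262}\right) + 578 \cdot \frac{1}{600} = - \frac{201}{131} + \frac{289}{300} = - \frac{22441}{39300} \approx -0.57102$)
$b{\left(d \right)} = -6$ ($b{\left(d \right)} = 3 \left(0 - 2\right) = 3 \left(-2\right) = -6$)
$\left(K + \left(\left(-747 - 506\right) + 96\right)\right) - b{\left(33 \right)} = \left(- \frac{22441}{39300} + \left(\left(-747 - 506\right) + 96\right)\right) - -6 = \left(- \frac{22441}{39300} + \left(-1253 + 96\right)\right) + 6 = \left(- \frac{22441}{39300} - 1157\right) + 6 = - \frac{45492541}{39300} + 6 = - \frac{45256741}{39300}$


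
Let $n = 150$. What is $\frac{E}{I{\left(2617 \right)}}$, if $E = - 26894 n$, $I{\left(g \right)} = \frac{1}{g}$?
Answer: $-10557239700$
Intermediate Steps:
$E = -4034100$ ($E = \left(-26894\right) 150 = -4034100$)
$\frac{E}{I{\left(2617 \right)}} = - \frac{4034100}{\frac{1}{2617}} = - 4034100 \frac{1}{\frac{1}{2617}} = \left(-4034100\right) 2617 = -10557239700$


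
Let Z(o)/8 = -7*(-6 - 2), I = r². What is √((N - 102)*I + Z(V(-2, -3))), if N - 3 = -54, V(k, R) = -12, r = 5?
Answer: I*√3377 ≈ 58.112*I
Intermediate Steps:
I = 25 (I = 5² = 25)
N = -51 (N = 3 - 54 = -51)
Z(o) = 448 (Z(o) = 8*(-7*(-6 - 2)) = 8*(-7*(-8)) = 8*56 = 448)
√((N - 102)*I + Z(V(-2, -3))) = √((-51 - 102)*25 + 448) = √(-153*25 + 448) = √(-3825 + 448) = √(-3377) = I*√3377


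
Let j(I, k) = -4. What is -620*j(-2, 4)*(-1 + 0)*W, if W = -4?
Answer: 9920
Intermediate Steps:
-620*j(-2, 4)*(-1 + 0)*W = -620*(-4*(-1 + 0))*(-4) = -620*(-4*(-1))*(-4) = -2480*(-4) = -620*(-16) = 9920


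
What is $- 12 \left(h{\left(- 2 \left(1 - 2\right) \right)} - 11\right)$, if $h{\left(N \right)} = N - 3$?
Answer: $144$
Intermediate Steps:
$h{\left(N \right)} = -3 + N$ ($h{\left(N \right)} = N - 3 = -3 + N$)
$- 12 \left(h{\left(- 2 \left(1 - 2\right) \right)} - 11\right) = - 12 \left(\left(-3 - 2 \left(1 - 2\right)\right) - 11\right) = - 12 \left(\left(-3 - -2\right) - 11\right) = - 12 \left(\left(-3 + 2\right) - 11\right) = - 12 \left(-1 - 11\right) = \left(-12\right) \left(-12\right) = 144$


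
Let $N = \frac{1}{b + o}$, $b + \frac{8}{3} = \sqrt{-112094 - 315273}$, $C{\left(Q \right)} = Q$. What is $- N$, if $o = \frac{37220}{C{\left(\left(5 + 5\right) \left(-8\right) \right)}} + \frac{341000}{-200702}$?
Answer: $\frac{681002195035380}{939545554023042673} + \frac{1450126540944 i \sqrt{427367}}{939545554023042673} \approx 0.00072482 + 0.001009 i$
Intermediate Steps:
$b = - \frac{8}{3} + i \sqrt{427367}$ ($b = - \frac{8}{3} + \sqrt{-112094 - 315273} = - \frac{8}{3} + \sqrt{-427367} = - \frac{8}{3} + i \sqrt{427367} \approx -2.6667 + 653.73 i$)
$o = - \frac{187435211}{401404}$ ($o = \frac{37220}{\left(5 + 5\right) \left(-8\right)} + \frac{341000}{-200702} = \frac{37220}{10 \left(-8\right)} + 341000 \left(- \frac{1}{200702}\right) = \frac{37220}{-80} - \frac{170500}{100351} = 37220 \left(- \frac{1}{80}\right) - \frac{170500}{100351} = - \frac{1861}{4} - \frac{170500}{100351} = - \frac{187435211}{401404} \approx -466.95$)
$N = \frac{1}{- \frac{565516865}{1204212} + i \sqrt{427367}}$ ($N = \frac{1}{\left(- \frac{8}{3} + i \sqrt{427367}\right) - \frac{187435211}{401404}} = \frac{1}{- \frac{565516865}{1204212} + i \sqrt{427367}} \approx -0.00072482 - 0.001009 i$)
$- N = - (- \frac{681002195035380}{939545554023042673} - \frac{1450126540944 i \sqrt{427367}}{939545554023042673}) = \frac{681002195035380}{939545554023042673} + \frac{1450126540944 i \sqrt{427367}}{939545554023042673}$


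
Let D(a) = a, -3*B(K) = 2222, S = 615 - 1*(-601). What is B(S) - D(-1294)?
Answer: 1660/3 ≈ 553.33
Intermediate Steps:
S = 1216 (S = 615 + 601 = 1216)
B(K) = -2222/3 (B(K) = -⅓*2222 = -2222/3)
B(S) - D(-1294) = -2222/3 - 1*(-1294) = -2222/3 + 1294 = 1660/3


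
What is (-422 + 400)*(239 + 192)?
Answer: -9482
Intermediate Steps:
(-422 + 400)*(239 + 192) = -22*431 = -9482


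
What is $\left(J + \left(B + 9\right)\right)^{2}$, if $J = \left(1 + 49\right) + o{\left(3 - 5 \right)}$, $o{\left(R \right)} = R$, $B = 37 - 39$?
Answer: $3025$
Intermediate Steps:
$B = -2$
$J = 48$ ($J = \left(1 + 49\right) + \left(3 - 5\right) = 50 + \left(3 - 5\right) = 50 - 2 = 48$)
$\left(J + \left(B + 9\right)\right)^{2} = \left(48 + \left(-2 + 9\right)\right)^{2} = \left(48 + 7\right)^{2} = 55^{2} = 3025$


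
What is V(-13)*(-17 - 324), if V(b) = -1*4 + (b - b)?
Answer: 1364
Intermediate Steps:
V(b) = -4 (V(b) = -4 + 0 = -4)
V(-13)*(-17 - 324) = -4*(-17 - 324) = -4*(-341) = 1364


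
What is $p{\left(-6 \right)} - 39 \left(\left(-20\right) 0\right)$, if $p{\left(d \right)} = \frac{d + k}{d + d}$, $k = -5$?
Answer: $\frac{11}{12} \approx 0.91667$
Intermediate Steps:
$p{\left(d \right)} = \frac{-5 + d}{2 d}$ ($p{\left(d \right)} = \frac{d - 5}{d + d} = \frac{-5 + d}{2 d}$)
$p{\left(-6 \right)} - 39 \left(\left(-20\right) 0\right) = \frac{-5 - 6}{2 \left(-6\right)} - 39 \left(\left(-20\right) 0\right) = \frac{1}{2} \left(- \frac{1}{6}\right) \left(-11\right) - 0 = \frac{11}{12} + 0 = \frac{11}{12}$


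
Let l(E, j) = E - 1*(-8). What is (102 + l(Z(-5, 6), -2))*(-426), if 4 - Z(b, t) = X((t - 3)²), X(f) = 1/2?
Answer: -48351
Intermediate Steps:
X(f) = ½
Z(b, t) = 7/2 (Z(b, t) = 4 - 1*½ = 4 - ½ = 7/2)
l(E, j) = 8 + E (l(E, j) = E + 8 = 8 + E)
(102 + l(Z(-5, 6), -2))*(-426) = (102 + (8 + 7/2))*(-426) = (102 + 23/2)*(-426) = (227/2)*(-426) = -48351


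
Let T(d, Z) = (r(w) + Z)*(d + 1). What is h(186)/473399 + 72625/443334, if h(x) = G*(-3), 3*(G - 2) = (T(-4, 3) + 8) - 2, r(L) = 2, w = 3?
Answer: 34381932377/209873872266 ≈ 0.16382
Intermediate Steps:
T(d, Z) = (1 + d)*(2 + Z) (T(d, Z) = (2 + Z)*(d + 1) = (2 + Z)*(1 + d) = (1 + d)*(2 + Z))
G = -1 (G = 2 + (((2 + 3 + 2*(-4) + 3*(-4)) + 8) - 2)/3 = 2 + (((2 + 3 - 8 - 12) + 8) - 2)/3 = 2 + ((-15 + 8) - 2)/3 = 2 + (-7 - 2)/3 = 2 + (1/3)*(-9) = 2 - 3 = -1)
h(x) = 3 (h(x) = -1*(-3) = 3)
h(186)/473399 + 72625/443334 = 3/473399 + 72625/443334 = 34381932377/209873872266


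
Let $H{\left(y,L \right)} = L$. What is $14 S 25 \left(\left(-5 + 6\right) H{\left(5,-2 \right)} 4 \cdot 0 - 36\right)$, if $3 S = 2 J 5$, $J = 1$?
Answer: $-42000$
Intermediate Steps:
$S = \frac{10}{3}$ ($S = \frac{2 \cdot 1 \cdot 5}{3} = \frac{2 \cdot 5}{3} = \frac{1}{3} \cdot 10 = \frac{10}{3} \approx 3.3333$)
$14 S 25 \left(\left(-5 + 6\right) H{\left(5,-2 \right)} 4 \cdot 0 - 36\right) = 14 \cdot \frac{10}{3} \cdot 25 \left(\left(-5 + 6\right) \left(-2\right) 4 \cdot 0 - 36\right) = 14 \cdot \frac{250}{3} \left(1 \left(-2\right) 4 \cdot 0 - 36\right) = \frac{3500 \left(\left(-2\right) 4 \cdot 0 - 36\right)}{3} = \frac{3500 \left(\left(-8\right) 0 - 36\right)}{3} = \frac{3500 \left(0 - 36\right)}{3} = \frac{3500}{3} \left(-36\right) = -42000$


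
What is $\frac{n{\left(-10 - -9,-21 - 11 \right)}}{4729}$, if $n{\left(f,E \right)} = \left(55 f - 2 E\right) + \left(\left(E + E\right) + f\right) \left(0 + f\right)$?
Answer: $\frac{74}{4729} \approx 0.015648$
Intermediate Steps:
$n{\left(f,E \right)} = - 2 E + 55 f + f \left(f + 2 E\right)$ ($n{\left(f,E \right)} = \left(- 2 E + 55 f\right) + \left(2 E + f\right) f = \left(- 2 E + 55 f\right) + \left(f + 2 E\right) f = \left(- 2 E + 55 f\right) + f \left(f + 2 E\right) = - 2 E + 55 f + f \left(f + 2 E\right)$)
$\frac{n{\left(-10 - -9,-21 - 11 \right)}}{4729} = \frac{\left(-10 - -9\right)^{2} - 2 \left(-21 - 11\right) + 55 \left(-10 - -9\right) + 2 \left(-21 - 11\right) \left(-10 - -9\right)}{4729} = \left(\left(-10 + 9\right)^{2} - 2 \left(-21 - 11\right) + 55 \left(-10 + 9\right) + 2 \left(-21 - 11\right) \left(-10 + 9\right)\right) \frac{1}{4729} = \left(\left(-1\right)^{2} - -64 + 55 \left(-1\right) + 2 \left(-32\right) \left(-1\right)\right) \frac{1}{4729} = \left(1 + 64 - 55 + 64\right) \frac{1}{4729} = 74 \cdot \frac{1}{4729} = \frac{74}{4729}$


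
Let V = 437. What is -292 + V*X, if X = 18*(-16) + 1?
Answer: -125711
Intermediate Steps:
X = -287 (X = -288 + 1 = -287)
-292 + V*X = -292 + 437*(-287) = -292 - 125419 = -125711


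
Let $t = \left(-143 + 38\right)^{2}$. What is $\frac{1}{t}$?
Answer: $\frac{1}{11025} \approx 9.0703 \cdot 10^{-5}$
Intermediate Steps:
$t = 11025$ ($t = \left(-105\right)^{2} = 11025$)
$\frac{1}{t} = \frac{1}{11025}$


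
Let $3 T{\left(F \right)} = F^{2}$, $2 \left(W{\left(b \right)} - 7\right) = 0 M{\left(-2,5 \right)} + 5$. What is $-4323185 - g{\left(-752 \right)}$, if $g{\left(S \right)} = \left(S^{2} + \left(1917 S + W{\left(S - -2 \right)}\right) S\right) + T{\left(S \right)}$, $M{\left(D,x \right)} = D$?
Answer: $- \frac{3267423643}{3} \approx -1.0891 \cdot 10^{9}$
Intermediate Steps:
$W{\left(b \right)} = \frac{19}{2}$ ($W{\left(b \right)} = 7 + \frac{0 \left(-2\right) + 5}{2} = 7 + \frac{0 + 5}{2} = 7 + \frac{1}{2} \cdot 5 = 7 + \frac{5}{2} = \frac{19}{2}$)
$T{\left(F \right)} = \frac{F^{2}}{3}$
$g{\left(S \right)} = \frac{4 S^{2}}{3} + S \left(\frac{19}{2} + 1917 S\right)$ ($g{\left(S \right)} = \left(S^{2} + \left(1917 S + \frac{19}{2}\right) S\right) + \frac{S^{2}}{3} = \left(S^{2} + \left(\frac{19}{2} + 1917 S\right) S\right) + \frac{S^{2}}{3} = \left(S^{2} + S \left(\frac{19}{2} + 1917 S\right)\right) + \frac{S^{2}}{3} = \frac{4 S^{2}}{3} + S \left(\frac{19}{2} + 1917 S\right)$)
$-4323185 - g{\left(-752 \right)} = -4323185 - \frac{1}{6} \left(-752\right) \left(57 + 11510 \left(-752\right)\right) = -4323185 - \frac{1}{6} \left(-752\right) \left(57 - 8655520\right) = -4323185 - \frac{1}{6} \left(-752\right) \left(-8655463\right) = -4323185 - \frac{3254454088}{3} = - \frac{3267423643}{3}$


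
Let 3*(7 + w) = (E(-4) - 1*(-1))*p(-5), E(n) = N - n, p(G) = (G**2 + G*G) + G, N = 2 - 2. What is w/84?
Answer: 17/21 ≈ 0.80952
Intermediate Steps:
N = 0
p(G) = G + 2*G**2 (p(G) = (G**2 + G**2) + G = 2*G**2 + G = G + 2*G**2)
E(n) = -n (E(n) = 0 - n = -n)
w = 68 (w = -7 + ((-1*(-4) - 1*(-1))*(-5*(1 + 2*(-5))))/3 = -7 + ((4 + 1)*(-5*(1 - 10)))/3 = -7 + (5*(-5*(-9)))/3 = -7 + (5*45)/3 = -7 + (1/3)*225 = -7 + 75 = 68)
w/84 = 68/84 = 68*(1/84) = 17/21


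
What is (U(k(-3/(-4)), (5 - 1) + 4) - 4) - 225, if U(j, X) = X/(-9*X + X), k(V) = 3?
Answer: -1833/8 ≈ -229.13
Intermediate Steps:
U(j, X) = -⅛ (U(j, X) = X/((-8*X)) = X*(-1/(8*X)) = -⅛)
(U(k(-3/(-4)), (5 - 1) + 4) - 4) - 225 = (-⅛ - 4) - 225 = -33/8 - 225 = -1833/8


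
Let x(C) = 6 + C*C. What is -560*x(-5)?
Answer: -17360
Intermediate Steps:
x(C) = 6 + C²
-560*x(-5) = -560*(6 + (-5)²) = -560*(6 + 25) = -560*31 = -17360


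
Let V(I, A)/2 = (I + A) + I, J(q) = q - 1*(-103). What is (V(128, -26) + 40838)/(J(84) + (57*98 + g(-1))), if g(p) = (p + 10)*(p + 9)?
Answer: 41298/5845 ≈ 7.0655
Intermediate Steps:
J(q) = 103 + q (J(q) = q + 103 = 103 + q)
V(I, A) = 2*A + 4*I (V(I, A) = 2*((I + A) + I) = 2*((A + I) + I) = 2*(A + 2*I) = 2*A + 4*I)
g(p) = (9 + p)*(10 + p) (g(p) = (10 + p)*(9 + p) = (9 + p)*(10 + p))
(V(128, -26) + 40838)/(J(84) + (57*98 + g(-1))) = ((2*(-26) + 4*128) + 40838)/((103 + 84) + (57*98 + (90 + (-1)**2 + 19*(-1)))) = ((-52 + 512) + 40838)/(187 + (5586 + (90 + 1 - 19))) = (460 + 40838)/(187 + (5586 + 72)) = 41298/(187 + 5658) = 41298/5845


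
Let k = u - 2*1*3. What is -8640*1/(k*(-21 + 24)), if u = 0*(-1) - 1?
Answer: 2880/7 ≈ 411.43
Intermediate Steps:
u = -1 (u = 0 - 1 = -1)
k = -7 (k = -1 - 2*1*3 = -1 - 2*3 = -1 - 6 = -7)
-8640*1/(k*(-21 + 24)) = -8640*(-1/(7*(-21 + 24))) = -8640/((-7*3)) = -8640/(-21) = -8640*(-1/21) = 2880/7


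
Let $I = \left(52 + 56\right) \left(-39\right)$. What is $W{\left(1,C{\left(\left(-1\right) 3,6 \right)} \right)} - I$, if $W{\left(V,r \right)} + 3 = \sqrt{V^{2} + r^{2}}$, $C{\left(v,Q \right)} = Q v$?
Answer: $4209 + 5 \sqrt{13} \approx 4227.0$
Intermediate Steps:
$I = -4212$ ($I = 108 \left(-39\right) = -4212$)
$W{\left(V,r \right)} = -3 + \sqrt{V^{2} + r^{2}}$
$W{\left(1,C{\left(\left(-1\right) 3,6 \right)} \right)} - I = \left(-3 + \sqrt{1^{2} + \left(6 \left(\left(-1\right) 3\right)\right)^{2}}\right) - -4212 = \left(-3 + \sqrt{1 + \left(6 \left(-3\right)\right)^{2}}\right) + 4212 = \left(-3 + \sqrt{1 + \left(-18\right)^{2}}\right) + 4212 = \left(-3 + \sqrt{1 + 324}\right) + 4212 = \left(-3 + \sqrt{325}\right) + 4212 = \left(-3 + 5 \sqrt{13}\right) + 4212 = 4209 + 5 \sqrt{13}$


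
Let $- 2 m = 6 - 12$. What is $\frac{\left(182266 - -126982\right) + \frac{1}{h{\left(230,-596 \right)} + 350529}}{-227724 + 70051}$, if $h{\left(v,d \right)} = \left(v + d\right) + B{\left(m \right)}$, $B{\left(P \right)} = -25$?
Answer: $- \frac{108279476225}{55207308874} \approx -1.9613$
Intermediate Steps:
$m = 3$ ($m = - \frac{6 - 12}{2} = \left(- \frac{1}{2}\right) \left(-6\right) = 3$)
$h{\left(v,d \right)} = -25 + d + v$ ($h{\left(v,d \right)} = \left(v + d\right) - 25 = \left(d + v\right) - 25 = -25 + d + v$)
$\frac{\left(182266 - -126982\right) + \frac{1}{h{\left(230,-596 \right)} + 350529}}{-227724 + 70051} = \frac{\left(182266 - -126982\right) + \frac{1}{\left(-25 - 596 + 230\right) + 350529}}{-227724 + 70051} = \frac{\left(182266 + 126982\right) + \frac{1}{-391 + 350529}}{-157673} = \left(309248 + \frac{1}{350138}\right) \left(- \frac{1}{157673}\right) = \frac{108279476225}{350138} \left(- \frac{1}{157673}\right) = - \frac{108279476225}{55207308874}$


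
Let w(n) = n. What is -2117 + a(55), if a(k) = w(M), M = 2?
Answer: -2115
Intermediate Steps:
a(k) = 2
-2117 + a(55) = -2117 + 2 = -2115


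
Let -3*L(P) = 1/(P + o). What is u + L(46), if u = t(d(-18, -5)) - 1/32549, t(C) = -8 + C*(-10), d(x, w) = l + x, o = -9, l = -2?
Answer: 693651628/3612939 ≈ 191.99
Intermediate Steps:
d(x, w) = -2 + x
t(C) = -8 - 10*C
L(P) = -1/(3*(-9 + P)) (L(P) = -1/(3*(P - 9)) = -1/(3*(-9 + P)))
u = 6249407/32549 (u = (-8 - 10*(-2 - 18)) - 1/32549 = (-8 - 10*(-20)) - 1*1/32549 = (-8 + 200) - 1/32549 = 192 - 1/32549 = 6249407/32549 ≈ 192.00)
u + L(46) = 6249407/32549 - 1/(-27 + 3*46) = 6249407/32549 - 1/(-27 + 138) = 6249407/32549 - 1/111 = 693651628/3612939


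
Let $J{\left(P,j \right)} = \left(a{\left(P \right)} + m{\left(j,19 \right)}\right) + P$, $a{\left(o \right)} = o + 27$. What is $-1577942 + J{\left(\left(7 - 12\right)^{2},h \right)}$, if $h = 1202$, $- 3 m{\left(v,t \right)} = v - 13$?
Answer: $- \frac{4734784}{3} \approx -1.5783 \cdot 10^{6}$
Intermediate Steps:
$a{\left(o \right)} = 27 + o$
$m{\left(v,t \right)} = \frac{13}{3} - \frac{v}{3}$ ($m{\left(v,t \right)} = - \frac{v - 13}{3} = - \frac{-13 + v}{3} = \frac{13}{3} - \frac{v}{3}$)
$J{\left(P,j \right)} = \frac{94}{3} + 2 P - \frac{j}{3}$ ($J{\left(P,j \right)} = \left(\left(27 + P\right) - \left(- \frac{13}{3} + \frac{j}{3}\right)\right) + P = \left(\frac{94}{3} + P - \frac{j}{3}\right) + P = \frac{94}{3} + 2 P - \frac{j}{3}$)
$-1577942 + J{\left(\left(7 - 12\right)^{2},h \right)} = -1577942 + \left(\frac{94}{3} + 2 \left(7 - 12\right)^{2} - \frac{1202}{3}\right) = -1577942 + \left(\frac{94}{3} + 2 \left(-5\right)^{2} - \frac{1202}{3}\right) = -1577942 + \left(\frac{94}{3} + 2 \cdot 25 - \frac{1202}{3}\right) = -1577942 + \left(\frac{94}{3} + 50 - \frac{1202}{3}\right) = -1577942 - \frac{958}{3} = - \frac{4734784}{3}$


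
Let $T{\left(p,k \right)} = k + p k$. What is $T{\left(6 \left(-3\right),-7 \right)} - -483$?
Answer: $602$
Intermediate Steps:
$T{\left(p,k \right)} = k + k p$
$T{\left(6 \left(-3\right),-7 \right)} - -483 = - 7 \left(1 + 6 \left(-3\right)\right) - -483 = - 7 \left(1 - 18\right) + 483 = \left(-7\right) \left(-17\right) + 483 = 119 + 483 = 602$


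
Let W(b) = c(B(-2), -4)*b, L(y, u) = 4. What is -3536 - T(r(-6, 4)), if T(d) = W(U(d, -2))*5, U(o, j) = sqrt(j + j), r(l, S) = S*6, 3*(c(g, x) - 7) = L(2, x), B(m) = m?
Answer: -3536 - 250*I/3 ≈ -3536.0 - 83.333*I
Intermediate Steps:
c(g, x) = 25/3 (c(g, x) = 7 + (1/3)*4 = 7 + 4/3 = 25/3)
r(l, S) = 6*S
U(o, j) = sqrt(2)*sqrt(j) (U(o, j) = sqrt(2*j) = sqrt(2)*sqrt(j))
W(b) = 25*b/3
T(d) = 250*I/3 (T(d) = (25*(sqrt(2)*sqrt(-2))/3)*5 = (25*(sqrt(2)*(I*sqrt(2)))/3)*5 = (25*(2*I)/3)*5 = (50*I/3)*5 = 250*I/3)
-3536 - T(r(-6, 4)) = -3536 - 250*I/3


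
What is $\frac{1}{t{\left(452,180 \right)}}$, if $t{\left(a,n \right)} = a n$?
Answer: $\frac{1}{81360} \approx 1.2291 \cdot 10^{-5}$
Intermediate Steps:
$\frac{1}{t{\left(452,180 \right)}} = \frac{1}{452 \cdot 180} = \frac{1}{81360}$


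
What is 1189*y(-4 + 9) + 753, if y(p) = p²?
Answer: 30478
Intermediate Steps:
1189*y(-4 + 9) + 753 = 1189*(-4 + 9)² + 753 = 1189*5² + 753 = 1189*25 + 753 = 29725 + 753 = 30478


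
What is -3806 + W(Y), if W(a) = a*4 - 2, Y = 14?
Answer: -3752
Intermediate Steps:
W(a) = -2 + 4*a (W(a) = 4*a - 2 = -2 + 4*a)
-3806 + W(Y) = -3806 + (-2 + 4*14) = -3806 + (-2 + 56) = -3806 + 54 = -3752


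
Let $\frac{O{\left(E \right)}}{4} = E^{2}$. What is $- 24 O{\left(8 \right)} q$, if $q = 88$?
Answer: $-540672$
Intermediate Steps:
$O{\left(E \right)} = 4 E^{2}$
$- 24 O{\left(8 \right)} q = - 24 \cdot 4 \cdot 8^{2} \cdot 88 = - 24 \cdot 4 \cdot 64 \cdot 88 = \left(-24\right) 256 \cdot 88 = \left(-6144\right) 88 = -540672$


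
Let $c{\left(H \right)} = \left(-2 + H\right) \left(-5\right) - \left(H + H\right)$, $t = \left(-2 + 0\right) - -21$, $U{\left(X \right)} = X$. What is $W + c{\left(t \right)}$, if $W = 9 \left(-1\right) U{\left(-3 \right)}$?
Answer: $-96$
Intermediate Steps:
$t = 19$ ($t = -2 + 21 = 19$)
$W = 27$ ($W = 9 \left(-1\right) \left(-3\right) = \left(-9\right) \left(-3\right) = 27$)
$c{\left(H \right)} = 10 - 7 H$ ($c{\left(H \right)} = \left(10 - 5 H\right) - 2 H = 10 - 7 H$)
$W + c{\left(t \right)} = 27 + \left(10 - 133\right) = 27 - 123 = -96$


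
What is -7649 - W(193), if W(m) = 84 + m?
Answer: -7926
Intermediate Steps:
-7649 - W(193) = -7649 - (84 + 193) = -7649 - 1*277 = -7649 - 277 = -7926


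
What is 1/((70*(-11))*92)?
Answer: -1/70840 ≈ -1.4116e-5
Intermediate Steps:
1/((70*(-11))*92) = 1/(-770*92) = 1/(-70840) = -1/70840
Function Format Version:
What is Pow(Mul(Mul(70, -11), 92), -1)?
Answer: Rational(-1, 70840) ≈ -1.4116e-5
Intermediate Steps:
Pow(Mul(Mul(70, -11), 92), -1) = Pow(Mul(-770, 92), -1) = Pow(-70840, -1) = Rational(-1, 70840)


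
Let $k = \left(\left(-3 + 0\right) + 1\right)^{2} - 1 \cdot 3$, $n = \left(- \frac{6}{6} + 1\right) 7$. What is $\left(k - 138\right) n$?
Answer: $0$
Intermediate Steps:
$n = 0$ ($n = \left(\left(-6\right) \frac{1}{6} + 1\right) 7 = \left(-1 + 1\right) 7 = 0 \cdot 7 = 0$)
$k = 1$ ($k = \left(-3 + 1\right)^{2} - 3 = \left(-2\right)^{2} - 3 = 4 - 3 = 1$)
$\left(k - 138\right) n = \left(1 - 138\right) 0 = \left(-137\right) 0 = 0$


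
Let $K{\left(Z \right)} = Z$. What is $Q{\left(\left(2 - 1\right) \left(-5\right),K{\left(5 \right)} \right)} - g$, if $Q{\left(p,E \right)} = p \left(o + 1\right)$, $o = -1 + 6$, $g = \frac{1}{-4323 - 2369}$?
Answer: $- \frac{200759}{6692} \approx -30.0$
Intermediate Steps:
$g = - \frac{1}{6692}$ ($g = \frac{1}{-6692} = - \frac{1}{6692} \approx -0.00014943$)
$o = 5$
$Q{\left(p,E \right)} = 6 p$ ($Q{\left(p,E \right)} = p \left(5 + 1\right) = p 6 = 6 p$)
$Q{\left(\left(2 - 1\right) \left(-5\right),K{\left(5 \right)} \right)} - g = 6 \left(2 - 1\right) \left(-5\right) - - \frac{1}{6692} = 6 \cdot 1 \left(-5\right) + \frac{1}{6692} = 6 \left(-5\right) + \frac{1}{6692} = -30 + \frac{1}{6692} = - \frac{200759}{6692}$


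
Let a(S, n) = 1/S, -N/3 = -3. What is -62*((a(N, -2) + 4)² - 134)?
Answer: 588070/81 ≈ 7260.1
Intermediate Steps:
N = 9 (N = -3*(-3) = 9)
-62*((a(N, -2) + 4)² - 134) = -62*((1/9 + 4)² - 134) = -62*((⅑ + 4)² - 134) = -62*((37/9)² - 134) = -62*(1369/81 - 134) = -62*(-9485/81) = 588070/81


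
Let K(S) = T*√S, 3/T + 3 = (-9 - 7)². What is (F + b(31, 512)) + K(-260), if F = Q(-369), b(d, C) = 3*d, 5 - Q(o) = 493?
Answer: -395 + 6*I*√65/253 ≈ -395.0 + 0.1912*I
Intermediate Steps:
Q(o) = -488 (Q(o) = 5 - 1*493 = 5 - 493 = -488)
T = 3/253 (T = 3/(-3 + (-9 - 7)²) = 3/(-3 + (-16)²) = 3/(-3 + 256) = 3/253 ≈ 0.011858)
K(S) = 3*√S/253
F = -488
(F + b(31, 512)) + K(-260) = (-488 + 3*31) + 3*√(-260)/253 = (-488 + 93) + 3*(2*I*√65)/253 = -395 + 6*I*√65/253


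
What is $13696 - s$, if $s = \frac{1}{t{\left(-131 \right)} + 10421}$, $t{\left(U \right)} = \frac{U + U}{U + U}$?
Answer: $\frac{142739711}{10422} \approx 13696.0$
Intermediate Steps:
$t{\left(U \right)} = 1$ ($t{\left(U \right)} = \frac{2 U}{2 U} = 2 U \frac{1}{2 U} = 1$)
$s = \frac{1}{10422}$ ($s = \frac{1}{1 + 10421} = \frac{1}{10422} \approx 9.5951 \cdot 10^{-5}$)
$13696 - s = 13696 - \frac{1}{10422} = \frac{142739711}{10422}$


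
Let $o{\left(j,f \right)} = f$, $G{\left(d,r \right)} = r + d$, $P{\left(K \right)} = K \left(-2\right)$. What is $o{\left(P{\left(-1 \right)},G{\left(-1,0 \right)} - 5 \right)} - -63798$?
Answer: $63792$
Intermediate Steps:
$P{\left(K \right)} = - 2 K$
$G{\left(d,r \right)} = d + r$
$o{\left(P{\left(-1 \right)},G{\left(-1,0 \right)} - 5 \right)} - -63798 = \left(\left(-1 + 0\right) - 5\right) - -63798 = \left(-1 - 5\right) + 63798 = -6 + 63798 = 63792$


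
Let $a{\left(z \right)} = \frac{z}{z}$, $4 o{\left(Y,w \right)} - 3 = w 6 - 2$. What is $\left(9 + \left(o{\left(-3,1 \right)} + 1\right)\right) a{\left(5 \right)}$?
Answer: $\frac{47}{4} \approx 11.75$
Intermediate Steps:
$o{\left(Y,w \right)} = \frac{1}{4} + \frac{3 w}{2}$ ($o{\left(Y,w \right)} = \frac{3}{4} + \frac{w 6 - 2}{4} = \frac{3}{4} + \frac{6 w - 2}{4} = \frac{3}{4} + \frac{-2 + 6 w}{4} = \frac{3}{4} + \left(- \frac{1}{2} + \frac{3 w}{2}\right) = \frac{1}{4} + \frac{3 w}{2}$)
$a{\left(z \right)} = 1$
$\left(9 + \left(o{\left(-3,1 \right)} + 1\right)\right) a{\left(5 \right)} = \left(9 + \left(\left(\frac{1}{4} + \frac{3}{2} \cdot 1\right) + 1\right)\right) 1 = \left(9 + \left(\left(\frac{1}{4} + \frac{3}{2}\right) + 1\right)\right) 1 = \left(9 + \left(\frac{7}{4} + 1\right)\right) 1 = \left(9 + \frac{11}{4}\right) 1 = \frac{47}{4} \cdot 1 = \frac{47}{4}$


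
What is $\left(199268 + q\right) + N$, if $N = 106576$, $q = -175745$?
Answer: $130099$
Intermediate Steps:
$\left(199268 + q\right) + N = \left(199268 - 175745\right) + 106576 = 23523 + 106576 = 130099$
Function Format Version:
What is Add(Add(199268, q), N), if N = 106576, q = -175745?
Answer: 130099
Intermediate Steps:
Add(Add(199268, q), N) = Add(Add(199268, -175745), 106576) = Add(23523, 106576) = 130099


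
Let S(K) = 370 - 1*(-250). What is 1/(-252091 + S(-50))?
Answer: -1/251471 ≈ -3.9766e-6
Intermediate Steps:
S(K) = 620 (S(K) = 370 + 250 = 620)
1/(-252091 + S(-50)) = 1/(-252091 + 620) = 1/(-251471) = -1/251471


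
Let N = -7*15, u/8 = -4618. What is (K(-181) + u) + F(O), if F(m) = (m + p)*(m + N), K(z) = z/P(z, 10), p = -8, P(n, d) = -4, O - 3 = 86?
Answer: -152779/4 ≈ -38195.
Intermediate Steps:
u = -36944 (u = 8*(-4618) = -36944)
O = 89 (O = 3 + 86 = 89)
N = -105
K(z) = -z/4 (K(z) = z/(-4) = z*(-1/4) = -z/4)
F(m) = (-105 + m)*(-8 + m) (F(m) = (m - 8)*(m - 105) = (-8 + m)*(-105 + m) = (-105 + m)*(-8 + m))
(K(-181) + u) + F(O) = (-1/4*(-181) - 36944) + (840 + 89**2 - 113*89) = (181/4 - 36944) + (840 + 7921 - 10057) = -147595/4 - 1296 = -152779/4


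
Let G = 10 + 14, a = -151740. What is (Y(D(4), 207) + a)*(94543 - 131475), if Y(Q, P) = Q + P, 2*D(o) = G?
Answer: 5595973572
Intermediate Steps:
G = 24
D(o) = 12 (D(o) = (1/2)*24 = 12)
Y(Q, P) = P + Q
(Y(D(4), 207) + a)*(94543 - 131475) = ((207 + 12) - 151740)*(94543 - 131475) = (219 - 151740)*(-36932) = -151521*(-36932) = 5595973572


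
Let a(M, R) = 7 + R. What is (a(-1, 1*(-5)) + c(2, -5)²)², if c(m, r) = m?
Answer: 36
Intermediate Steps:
(a(-1, 1*(-5)) + c(2, -5)²)² = ((7 + 1*(-5)) + 2²)² = ((7 - 5) + 4)² = (2 + 4)² = 6² = 36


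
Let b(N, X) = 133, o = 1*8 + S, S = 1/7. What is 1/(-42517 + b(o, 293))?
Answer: -1/42384 ≈ -2.3594e-5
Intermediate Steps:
S = ⅐ ≈ 0.14286
o = 57/7 (o = 1*8 + ⅐ = 8 + ⅐ = 57/7 ≈ 8.1429)
1/(-42517 + b(o, 293)) = 1/(-42517 + 133) = 1/(-42384) = -1/42384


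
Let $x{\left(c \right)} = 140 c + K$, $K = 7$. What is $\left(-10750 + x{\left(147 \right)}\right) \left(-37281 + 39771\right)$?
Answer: $24494130$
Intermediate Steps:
$x{\left(c \right)} = 7 + 140 c$ ($x{\left(c \right)} = 140 c + 7 = 7 + 140 c$)
$\left(-10750 + x{\left(147 \right)}\right) \left(-37281 + 39771\right) = \left(-10750 + \left(7 + 140 \cdot 147\right)\right) \left(-37281 + 39771\right) = \left(-10750 + \left(7 + 20580\right)\right) 2490 = \left(-10750 + 20587\right) 2490 = 9837 \cdot 2490 = 24494130$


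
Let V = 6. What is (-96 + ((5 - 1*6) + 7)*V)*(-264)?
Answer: 15840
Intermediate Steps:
(-96 + ((5 - 1*6) + 7)*V)*(-264) = (-96 + ((5 - 1*6) + 7)*6)*(-264) = (-96 + ((5 - 6) + 7)*6)*(-264) = (-96 + (-1 + 7)*6)*(-264) = (-96 + 6*6)*(-264) = (-96 + 36)*(-264) = -60*(-264) = 15840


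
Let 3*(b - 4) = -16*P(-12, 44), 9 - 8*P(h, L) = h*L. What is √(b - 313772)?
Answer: I*√314126 ≈ 560.47*I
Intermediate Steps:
P(h, L) = 9/8 - L*h/8 (P(h, L) = 9/8 - h*L/8 = 9/8 - L*h/8)
b = -354 (b = 4 + (-16*(9/8 - ⅛*44*(-12)))/3 = 4 + (-16*(9/8 + 66))/3 = 4 + (-16*537/8)/3 = 4 + (⅓)*(-1074) = 4 - 358 = -354)
√(b - 313772) = √(-354 - 313772) = √(-314126) = I*√314126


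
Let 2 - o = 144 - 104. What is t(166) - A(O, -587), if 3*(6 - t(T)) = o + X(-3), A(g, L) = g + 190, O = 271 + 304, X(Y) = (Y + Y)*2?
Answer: -2227/3 ≈ -742.33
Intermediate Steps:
X(Y) = 4*Y (X(Y) = (2*Y)*2 = 4*Y)
o = -38 (o = 2 - (144 - 104) = 2 - 1*40 = 2 - 40 = -38)
O = 575
A(g, L) = 190 + g
t(T) = 68/3 (t(T) = 6 - (-38 + 4*(-3))/3 = 6 - (-38 - 12)/3 = 6 - ⅓*(-50) = 6 + 50/3 = 68/3)
t(166) - A(O, -587) = 68/3 - (190 + 575) = 68/3 - 1*765 = 68/3 - 765 = -2227/3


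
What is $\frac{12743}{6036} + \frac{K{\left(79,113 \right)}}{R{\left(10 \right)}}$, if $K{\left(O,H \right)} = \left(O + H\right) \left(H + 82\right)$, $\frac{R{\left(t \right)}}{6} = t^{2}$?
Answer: $\frac{1946947}{30180} \approx 64.511$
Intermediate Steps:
$R{\left(t \right)} = 6 t^{2}$
$K{\left(O,H \right)} = \left(82 + H\right) \left(H + O\right)$ ($K{\left(O,H \right)} = \left(H + O\right) \left(82 + H\right) = \left(82 + H\right) \left(H + O\right)$)
$\frac{12743}{6036} + \frac{K{\left(79,113 \right)}}{R{\left(10 \right)}} = \frac{12743}{6036} + \frac{113^{2} + 82 \cdot 113 + 82 \cdot 79 + 113 \cdot 79}{6 \cdot 10^{2}} = 12743 \cdot \frac{1}{6036} + \frac{12769 + 9266 + 6478 + 8927}{6 \cdot 100} = \frac{12743}{6036} + \frac{37440}{600} = \frac{12743}{6036} + 37440 \cdot \frac{1}{600} = \frac{12743}{6036} + \frac{312}{5} = \frac{1946947}{30180}$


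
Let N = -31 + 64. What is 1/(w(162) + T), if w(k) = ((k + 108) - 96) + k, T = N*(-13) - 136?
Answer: -1/229 ≈ -0.0043668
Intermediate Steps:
N = 33
T = -565 (T = 33*(-13) - 136 = -429 - 136 = -565)
w(k) = 12 + 2*k (w(k) = ((108 + k) - 96) + k = (12 + k) + k = 12 + 2*k)
1/(w(162) + T) = 1/((12 + 2*162) - 565) = 1/((12 + 324) - 565) = 1/(336 - 565) = 1/(-229) = -1/229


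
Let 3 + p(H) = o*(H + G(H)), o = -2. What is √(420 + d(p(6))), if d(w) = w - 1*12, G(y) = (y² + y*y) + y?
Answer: √237 ≈ 15.395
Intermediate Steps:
G(y) = y + 2*y² (G(y) = (y² + y²) + y = 2*y² + y = y + 2*y²)
p(H) = -3 - 2*H - 2*H*(1 + 2*H) (p(H) = -3 - 2*(H + H*(1 + 2*H)) = -3 + (-2*H - 2*H*(1 + 2*H)) = -3 - 2*H - 2*H*(1 + 2*H))
d(w) = -12 + w (d(w) = w - 12 = -12 + w)
√(420 + d(p(6))) = √(420 + (-12 + (-3 - 4*6 - 4*6²))) = √(420 + (-12 + (-3 - 24 - 4*36))) = √(420 + (-12 + (-3 - 24 - 144))) = √(420 + (-12 - 171)) = √(420 - 183) = √237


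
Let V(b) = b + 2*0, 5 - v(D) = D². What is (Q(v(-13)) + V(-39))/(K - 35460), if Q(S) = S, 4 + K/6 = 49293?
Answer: -29/37182 ≈ -0.00077995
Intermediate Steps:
v(D) = 5 - D²
K = 295734 (K = -24 + 6*49293 = -24 + 295758 = 295734)
V(b) = b (V(b) = b + 0 = b)
(Q(v(-13)) + V(-39))/(K - 35460) = ((5 - 1*(-13)²) - 39)/(295734 - 35460) = ((5 - 1*169) - 39)/260274 = ((5 - 169) - 39)*(1/260274) = (-164 - 39)*(1/260274) = -203*1/260274 = -29/37182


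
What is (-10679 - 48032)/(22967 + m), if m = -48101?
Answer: 58711/25134 ≈ 2.3359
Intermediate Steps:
(-10679 - 48032)/(22967 + m) = (-10679 - 48032)/(22967 - 48101) = -58711/(-25134) = -58711*(-1/25134) = 58711/25134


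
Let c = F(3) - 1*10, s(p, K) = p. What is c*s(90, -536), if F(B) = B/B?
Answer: -810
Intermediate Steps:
F(B) = 1
c = -9 (c = 1 - 1*10 = 1 - 10 = -9)
c*s(90, -536) = -9*90 = -810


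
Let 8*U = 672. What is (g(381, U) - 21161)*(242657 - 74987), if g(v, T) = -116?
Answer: -3567514590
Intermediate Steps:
U = 84 (U = (⅛)*672 = 84)
(g(381, U) - 21161)*(242657 - 74987) = (-116 - 21161)*(242657 - 74987) = -21277*167670 = -3567514590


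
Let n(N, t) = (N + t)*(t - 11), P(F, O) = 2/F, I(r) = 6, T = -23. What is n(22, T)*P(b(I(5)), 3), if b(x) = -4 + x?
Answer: 34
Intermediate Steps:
n(N, t) = (-11 + t)*(N + t) (n(N, t) = (N + t)*(-11 + t) = (-11 + t)*(N + t))
n(22, T)*P(b(I(5)), 3) = ((-23)**2 - 11*22 - 11*(-23) + 22*(-23))*(2/(-4 + 6)) = (529 - 242 + 253 - 506)*(2/2) = 34*(2*(1/2)) = 34*1 = 34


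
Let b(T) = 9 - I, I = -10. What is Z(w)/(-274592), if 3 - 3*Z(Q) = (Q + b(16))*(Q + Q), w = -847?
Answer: 467543/274592 ≈ 1.7027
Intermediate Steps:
b(T) = 19 (b(T) = 9 - 1*(-10) = 9 + 10 = 19)
Z(Q) = 1 - 2*Q*(19 + Q)/3 (Z(Q) = 1 - (Q + 19)*(Q + Q)/3 = 1 - (19 + Q)*2*Q/3 = 1 - 2*Q*(19 + Q)/3)
Z(w)/(-274592) = (1 - 38/3*(-847) - ⅔*(-847)²)/(-274592) = (1 + 32186/3 - ⅔*717409)*(-1/274592) = (1 + 32186/3 - 1434818/3)*(-1/274592) = -467543*(-1/274592) = 467543/274592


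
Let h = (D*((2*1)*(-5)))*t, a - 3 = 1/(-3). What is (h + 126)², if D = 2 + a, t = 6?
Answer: 23716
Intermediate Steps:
a = 8/3 (a = 3 + 1/(-3) = 3 - ⅓ = 8/3 ≈ 2.6667)
D = 14/3 (D = 2 + 8/3 = 14/3 ≈ 4.6667)
h = -280 (h = (14*((2*1)*(-5))/3)*6 = (14*(2*(-5))/3)*6 = ((14/3)*(-10))*6 = -140/3*6 = -280)
(h + 126)² = (-280 + 126)² = (-154)² = 23716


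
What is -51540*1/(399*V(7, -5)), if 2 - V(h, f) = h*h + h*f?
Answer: 4295/399 ≈ 10.764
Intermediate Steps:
V(h, f) = 2 - h² - f*h (V(h, f) = 2 - (h*h + h*f) = 2 - (h² + f*h) = 2 + (-h² - f*h) = 2 - h² - f*h)
-51540*1/(399*V(7, -5)) = -51540*1/(399*(2 - 1*7² - 1*(-5)*7)) = -51540*1/(399*(2 - 1*49 + 35)) = -51540*1/(399*(2 - 49 + 35)) = -51540/(-12*(-21)*(-19)) = -51540/(252*(-19)) = -51540/(-4788) = -51540*(-1/4788) = 4295/399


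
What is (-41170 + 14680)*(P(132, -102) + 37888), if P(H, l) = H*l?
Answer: -646991760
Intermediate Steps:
(-41170 + 14680)*(P(132, -102) + 37888) = (-41170 + 14680)*(132*(-102) + 37888) = -26490*(-13464 + 37888) = -26490*24424 = -646991760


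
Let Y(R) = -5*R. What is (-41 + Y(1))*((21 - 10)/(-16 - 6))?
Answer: 23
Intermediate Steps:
(-41 + Y(1))*((21 - 10)/(-16 - 6)) = (-41 - 5*1)*((21 - 10)/(-16 - 6)) = (-41 - 5)*(11/(-22)) = -506*(-1)/22 = -46*(-½) = 23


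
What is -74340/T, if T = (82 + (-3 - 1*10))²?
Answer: -8260/529 ≈ -15.614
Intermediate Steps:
T = 4761 (T = (82 + (-3 - 10))² = (82 - 13)² = 69² = 4761)
-74340/T = -74340/4761 = -74340*1/4761 = -8260/529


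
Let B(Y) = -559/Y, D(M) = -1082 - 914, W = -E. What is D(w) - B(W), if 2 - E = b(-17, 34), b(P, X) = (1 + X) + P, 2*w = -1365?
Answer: -31377/16 ≈ -1961.1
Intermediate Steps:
w = -1365/2 (w = (½)*(-1365) = -1365/2 ≈ -682.50)
b(P, X) = 1 + P + X
E = -16 (E = 2 - (1 - 17 + 34) = 2 - 1*18 = 2 - 18 = -16)
W = 16 (W = -1*(-16) = 16)
D(M) = -1996
D(w) - B(W) = -1996 - (-559)/16 = -1996 - 1*(-559/16) = -1996 + 559/16 = -31377/16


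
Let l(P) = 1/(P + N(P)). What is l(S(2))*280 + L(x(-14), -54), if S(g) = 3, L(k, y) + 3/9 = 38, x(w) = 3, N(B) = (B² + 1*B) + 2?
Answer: 2761/51 ≈ 54.137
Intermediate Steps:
N(B) = 2 + B + B² (N(B) = (B² + B) + 2 = (B + B²) + 2 = 2 + B + B²)
L(k, y) = 113/3 (L(k, y) = -⅓ + 38 = 113/3)
l(P) = 1/(2 + P² + 2*P) (l(P) = 1/(P + (2 + P + P²)) = 1/(2 + P² + 2*P))
l(S(2))*280 + L(x(-14), -54) = 280/(2 + 3² + 2*3) + 113/3 = 280/(2 + 9 + 6) + 113/3 = 280/17 + 113/3 = 2761/51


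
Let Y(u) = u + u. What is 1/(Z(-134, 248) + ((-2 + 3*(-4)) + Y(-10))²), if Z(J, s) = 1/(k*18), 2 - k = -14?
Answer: 288/332929 ≈ 0.00086505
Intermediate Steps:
k = 16 (k = 2 - 1*(-14) = 2 + 14 = 16)
Y(u) = 2*u
Z(J, s) = 1/288 (Z(J, s) = 1/(16*18) = 1/288)
1/(Z(-134, 248) + ((-2 + 3*(-4)) + Y(-10))²) = 1/(1/288 + ((-2 + 3*(-4)) + 2*(-10))²) = 1/(1/288 + ((-2 - 12) - 20)²) = 1/(1/288 + (-14 - 20)²) = 1/(1/288 + (-34)²) = 1/(1/288 + 1156) = 1/(332929/288) = 288/332929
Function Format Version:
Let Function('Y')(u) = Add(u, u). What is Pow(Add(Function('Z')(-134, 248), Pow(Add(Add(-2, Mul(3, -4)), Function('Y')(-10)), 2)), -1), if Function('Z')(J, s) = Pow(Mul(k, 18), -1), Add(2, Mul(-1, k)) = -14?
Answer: Rational(288, 332929) ≈ 0.00086505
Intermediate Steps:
k = 16 (k = Add(2, Mul(-1, -14)) = Add(2, 14) = 16)
Function('Y')(u) = Mul(2, u)
Function('Z')(J, s) = Rational(1, 288) (Function('Z')(J, s) = Pow(Mul(16, 18), -1) = Pow(288, -1) = Rational(1, 288))
Pow(Add(Function('Z')(-134, 248), Pow(Add(Add(-2, Mul(3, -4)), Function('Y')(-10)), 2)), -1) = Pow(Add(Rational(1, 288), Pow(Add(Add(-2, Mul(3, -4)), Mul(2, -10)), 2)), -1) = Pow(Add(Rational(1, 288), Pow(Add(Add(-2, -12), -20), 2)), -1) = Pow(Add(Rational(1, 288), Pow(Add(-14, -20), 2)), -1) = Pow(Add(Rational(1, 288), Pow(-34, 2)), -1) = Pow(Add(Rational(1, 288), 1156), -1) = Pow(Rational(332929, 288), -1) = Rational(288, 332929)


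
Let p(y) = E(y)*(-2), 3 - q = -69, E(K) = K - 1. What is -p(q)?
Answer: 142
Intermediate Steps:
E(K) = -1 + K
q = 72 (q = 3 - 1*(-69) = 3 + 69 = 72)
p(y) = 2 - 2*y (p(y) = (-1 + y)*(-2) = 2 - 2*y)
-p(q) = -(2 - 2*72) = -(2 - 144) = -1*(-142) = 142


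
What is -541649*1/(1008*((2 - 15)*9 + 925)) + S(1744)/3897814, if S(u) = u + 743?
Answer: -1054610741659/1587314590848 ≈ -0.66440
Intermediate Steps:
S(u) = 743 + u
-541649*1/(1008*((2 - 15)*9 + 925)) + S(1744)/3897814 = -541649*1/(1008*((2 - 15)*9 + 925)) + (743 + 1744)/3897814 = -541649*1/(1008*(-13*9 + 925)) + 2487*(1/3897814) = -541649*1/(1008*(-117 + 925)) + 2487/3897814 = -541649/(808*1008) + 2487/3897814 = -541649/814464 + 2487/3897814 = -1054610741659/1587314590848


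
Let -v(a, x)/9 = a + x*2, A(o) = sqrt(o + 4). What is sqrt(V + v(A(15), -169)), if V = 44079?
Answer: sqrt(47121 - 9*sqrt(19)) ≈ 216.98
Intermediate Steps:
A(o) = sqrt(4 + o)
v(a, x) = -18*x - 9*a (v(a, x) = -9*(a + x*2) = -9*(a + 2*x) = -18*x - 9*a)
sqrt(V + v(A(15), -169)) = sqrt(44079 + (-18*(-169) - 9*sqrt(4 + 15))) = sqrt(44079 + (3042 - 9*sqrt(19))) = sqrt(47121 - 9*sqrt(19))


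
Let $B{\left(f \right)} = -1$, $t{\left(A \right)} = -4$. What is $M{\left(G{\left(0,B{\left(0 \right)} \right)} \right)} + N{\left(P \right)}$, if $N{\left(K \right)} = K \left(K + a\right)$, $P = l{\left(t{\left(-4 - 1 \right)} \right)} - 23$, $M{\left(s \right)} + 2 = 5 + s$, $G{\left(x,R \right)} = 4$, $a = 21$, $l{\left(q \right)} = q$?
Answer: $169$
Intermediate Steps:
$M{\left(s \right)} = 3 + s$ ($M{\left(s \right)} = -2 + \left(5 + s\right) = 3 + s$)
$P = -27$ ($P = -4 - 23 = -27$)
$N{\left(K \right)} = K \left(21 + K\right)$ ($N{\left(K \right)} = K \left(K + 21\right) = K \left(21 + K\right)$)
$M{\left(G{\left(0,B{\left(0 \right)} \right)} \right)} + N{\left(P \right)} = \left(3 + 4\right) - 27 \left(21 - 27\right) = 7 - -162 = 7 + 162 = 169$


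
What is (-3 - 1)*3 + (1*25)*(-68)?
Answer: -1712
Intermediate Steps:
(-3 - 1)*3 + (1*25)*(-68) = -4*3 + 25*(-68) = -12 - 1700 = -1712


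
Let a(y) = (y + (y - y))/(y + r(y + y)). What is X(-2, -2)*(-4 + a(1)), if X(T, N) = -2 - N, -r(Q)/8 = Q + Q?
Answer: 0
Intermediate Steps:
r(Q) = -16*Q (r(Q) = -8*(Q + Q) = -16*Q)
a(y) = -1/31 (a(y) = (y + (y - y))/(y - 16*(y + y)) = (y + 0)/(y - 32*y) = y/(y - 32*y) = y/((-31*y)) = y*(-1/(31*y)) = -1/31)
X(-2, -2)*(-4 + a(1)) = (-2 - 1*(-2))*(-4 - 1/31) = (-2 + 2)*(-125/31) = 0*(-125/31) = 0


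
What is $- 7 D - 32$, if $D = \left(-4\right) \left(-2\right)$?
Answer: $-88$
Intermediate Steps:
$D = 8$
$- 7 D - 32 = \left(-7\right) 8 - 32 = -56 - 32 = -88$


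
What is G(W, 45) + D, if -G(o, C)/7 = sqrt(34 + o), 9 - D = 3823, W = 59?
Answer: -3814 - 7*sqrt(93) ≈ -3881.5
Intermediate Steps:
D = -3814 (D = 9 - 1*3823 = 9 - 3823 = -3814)
G(o, C) = -7*sqrt(34 + o)
G(W, 45) + D = -7*sqrt(34 + 59) - 3814 = -7*sqrt(93) - 3814 = -3814 - 7*sqrt(93)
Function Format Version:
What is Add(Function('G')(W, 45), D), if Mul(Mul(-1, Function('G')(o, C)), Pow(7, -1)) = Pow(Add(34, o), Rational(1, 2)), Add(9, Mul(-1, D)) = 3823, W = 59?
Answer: Add(-3814, Mul(-7, Pow(93, Rational(1, 2)))) ≈ -3881.5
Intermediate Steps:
D = -3814 (D = Add(9, Mul(-1, 3823)) = Add(9, -3823) = -3814)
Function('G')(o, C) = Mul(-7, Pow(Add(34, o), Rational(1, 2)))
Add(Function('G')(W, 45), D) = Add(Mul(-7, Pow(Add(34, 59), Rational(1, 2))), -3814) = Add(Mul(-7, Pow(93, Rational(1, 2))), -3814) = Add(-3814, Mul(-7, Pow(93, Rational(1, 2))))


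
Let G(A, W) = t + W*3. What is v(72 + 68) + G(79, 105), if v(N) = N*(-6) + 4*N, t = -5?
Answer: 30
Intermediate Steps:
G(A, W) = -5 + 3*W (G(A, W) = -5 + W*3 = -5 + 3*W)
v(N) = -2*N (v(N) = -6*N + 4*N = -2*N)
v(72 + 68) + G(79, 105) = -2*(72 + 68) + (-5 + 3*105) = -2*140 + (-5 + 315) = -280 + 310 = 30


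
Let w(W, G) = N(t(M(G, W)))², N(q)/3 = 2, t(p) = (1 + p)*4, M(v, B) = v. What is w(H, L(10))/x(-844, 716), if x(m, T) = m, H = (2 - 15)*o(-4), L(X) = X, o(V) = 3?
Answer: -9/211 ≈ -0.042654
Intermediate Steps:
t(p) = 4 + 4*p
N(q) = 6 (N(q) = 3*2 = 6)
H = -39 (H = (2 - 15)*3 = -13*3 = -39)
w(W, G) = 36 (w(W, G) = 6² = 36)
w(H, L(10))/x(-844, 716) = 36/(-844) = 36*(-1/844) = -9/211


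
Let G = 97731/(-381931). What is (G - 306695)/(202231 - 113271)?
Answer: -7321026611/2123536360 ≈ -3.4476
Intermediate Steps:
G = -97731/381931 (G = 97731*(-1/381931) = -97731/381931 ≈ -0.25589)
(G - 306695)/(202231 - 113271) = (-97731/381931 - 306695)/(202231 - 113271) = -117136425776/381931/88960 = -117136425776/381931*1/88960 = -7321026611/2123536360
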